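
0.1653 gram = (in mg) 165.3. Check: 1 gram = 0.001 kg, so 0.1653 gram = 0.1653 * 0.001 = 0.0001653 kg. 1 mg = 1e-06 kg, so 0.0001653 kg = 0.0001653 / 1e-06 = 165.3 mg.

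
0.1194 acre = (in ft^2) 1 acre = 4046.8564 m^2, so 0.1194 acre = 0.1194 * 4046.8564 = 483.19466 m^2. 1 ft^2 = 0.09290304 m^2, so 483.19466 m^2 = 483.19466 / 0.09290304 = 5201.064 ft^2 ≈ 5201 ft^2 (4 s.f.). Final answer: 5201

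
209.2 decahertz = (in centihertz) 2.092e+05. Check: 1 decahertz = 10 Hz, so 209.2 decahertz = 209.2 * 10 = 2092 Hz. 1 centihertz = 0.01 Hz, so 2092 Hz = 2092 / 0.01 = 209200 centihertz ≈ 2.092e+05 centihertz (4 s.f.).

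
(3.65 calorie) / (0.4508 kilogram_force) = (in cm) 345.4. Check: 1 calorie = 4.184 J, so 3.65 calorie = 3.65 * 4.184 = 15.2716 J. 1 kilogram_force = 9.80665 N, so 0.4508 kilogram_force = 0.4508 * 9.80665 = 4.4208378 N. Combine: 15.2716 J / 4.4208378 N = 3.4544583 m. 1 cm = 0.01 m, so 3.4544583 m = 3.4544583 / 0.01 = 345.44583 cm ≈ 345.4 cm (4 s.f.).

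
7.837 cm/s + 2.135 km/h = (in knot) 1.305. Check: 1 cm/s = 0.01 m/s, so 7.837 cm/s = 7.837 * 0.01 = 0.07837 m/s. 1 km/h = 0.27777778 m/s, so 2.135 km/h = 2.135 * 0.27777778 = 0.59305556 m/s. Sum: 0.07837 + 0.59305556 = 0.67142556 m/s. 1 knot = 0.51444444 m/s, so 0.67142556 m/s = 0.67142556 / 0.51444444 = 1.3051469 knot ≈ 1.305 knot (4 s.f.).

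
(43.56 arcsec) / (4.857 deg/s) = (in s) 1 arcsec = 4.8481368e-06 rad, so 43.56 arcsec = 43.56 * 4.8481368e-06 = 0.00021118484 rad. 1 deg/s = 0.017453293 rad/s, so 4.857 deg/s = 4.857 * 0.017453293 = 0.084770642 rad/s. Combine: 0.00021118484 rad / 0.084770642 rad/s = 0.0024912497 s. Result: 0.0024912497 s ≈ 0.002491 s (4 s.f.). Final answer: 0.002491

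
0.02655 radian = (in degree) 0.02655 radian = 0.02655 rad. 1 degree = 0.017453293 rad, so 0.02655 rad = 0.02655 / 0.017453293 = 1.5212029 degree ≈ 1.521 degree (4 s.f.). Final answer: 1.521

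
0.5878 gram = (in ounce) 1 gram = 0.001 kg, so 0.5878 gram = 0.5878 * 0.001 = 0.0005878 kg. 1 ounce = 0.028349523 kg, so 0.0005878 kg = 0.0005878 / 0.028349523 = 0.020734035 ounce ≈ 0.02073 ounce (4 s.f.). Final answer: 0.02073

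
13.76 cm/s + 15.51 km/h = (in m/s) 1 cm/s = 0.01 m/s, so 13.76 cm/s = 13.76 * 0.01 = 0.1376 m/s. 1 km/h = 0.27777778 m/s, so 15.51 km/h = 15.51 * 0.27777778 = 4.3083333 m/s. Sum: 0.1376 + 4.3083333 = 4.4459333 m/s. Result: 4.4459333 m/s ≈ 4.446 m/s (4 s.f.). Final answer: 4.446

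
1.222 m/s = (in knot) 1 knot = 0.51444444 m/s, so 1.222 m/s = 1.222 / 0.51444444 = 2.375378 knot ≈ 2.375 knot (4 s.f.). Final answer: 2.375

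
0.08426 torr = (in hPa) 0.1123. Check: 1 torr = 133.32237 Pa, so 0.08426 torr = 0.08426 * 133.32237 = 11.233743 Pa. 1 hPa = 100 Pa, so 11.233743 Pa = 11.233743 / 100 = 0.11233743 hPa ≈ 0.1123 hPa (4 s.f.).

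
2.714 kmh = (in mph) 1.686. Check: 1 kmh = 0.27777778 m/s, so 2.714 kmh = 2.714 * 0.27777778 = 0.75388889 m/s. 1 mph = 0.44704 m/s, so 0.75388889 m/s = 0.75388889 / 0.44704 = 1.6864014 mph ≈ 1.686 mph (4 s.f.).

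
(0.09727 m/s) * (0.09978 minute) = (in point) 0.09727 m/s is already in m/s. 1 minute = 60 s, so 0.09978 minute = 0.09978 * 60 = 5.9868 s. Combine: 0.09727 m/s * 5.9868 s = 0.58233604 m. 1 point = 0.00035277778 m, so 0.58233604 m = 0.58233604 / 0.00035277778 = 1650.7163 point ≈ 1651 point (4 s.f.). Final answer: 1651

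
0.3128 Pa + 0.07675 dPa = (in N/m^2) 0.3205. Check: 0.3128 Pa is already in Pa. 1 dPa = 0.1 Pa, so 0.07675 dPa = 0.07675 * 0.1 = 0.007675 Pa. Sum: 0.3128 + 0.007675 = 0.320475 Pa. 0.320475 Pa = 0.320475 N/m^2 ≈ 0.3205 N/m^2 (4 s.f.).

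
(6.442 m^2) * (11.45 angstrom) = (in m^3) 6.442 m^2 is already in m^2. 1 angstrom = 1e-10 m, so 11.45 angstrom = 11.45 * 1e-10 = 1.145e-09 m. Combine: 6.442 m^2 * 1.145e-09 m = 7.37609e-09 m^3. Result: 7.37609e-09 m^3 ≈ 7.376e-09 m^3 (4 s.f.). Final answer: 7.376e-09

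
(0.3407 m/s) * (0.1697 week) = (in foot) 1.147e+05. Check: 0.3407 m/s is already in m/s. 1 week = 604800 s, so 0.1697 week = 0.1697 * 604800 = 102634.56 s. Combine: 0.3407 m/s * 102634.56 s = 34967.595 m. 1 foot = 0.3048 m, so 34967.595 m = 34967.595 / 0.3048 = 114723.08 foot ≈ 1.147e+05 foot (4 s.f.).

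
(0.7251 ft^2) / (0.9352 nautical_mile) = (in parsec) 1 ft^2 = 0.09290304 m^2, so 0.7251 ft^2 = 0.7251 * 0.09290304 = 0.067363994 m^2. 1 nautical_mile = 1852 m, so 0.9352 nautical_mile = 0.9352 * 1852 = 1731.9904 m. Combine: 0.067363994 m^2 / 1731.9904 m = 3.8893977e-05 m. 1 parsec = 3.0856776e+16 m, so 3.8893977e-05 m = 3.8893977e-05 / 3.0856776e+16 = 1.2604679e-21 parsec ≈ 1.26e-21 parsec (4 s.f.). Final answer: 1.26e-21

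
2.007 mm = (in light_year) 1 mm = 0.001 m, so 2.007 mm = 2.007 * 0.001 = 0.002007 m. 1 light_year = 9.4607305e+15 m, so 0.002007 m = 0.002007 / 9.4607305e+15 = 2.1214007e-19 light_year ≈ 2.121e-19 light_year (4 s.f.). Final answer: 2.121e-19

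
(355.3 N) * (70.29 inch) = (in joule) 634.3. Check: 355.3 N is already in N. 1 inch = 0.0254 m, so 70.29 inch = 70.29 * 0.0254 = 1.785366 m. Combine: 355.3 N * 1.785366 m = 634.34054 J. 634.34054 J = 634.34054 joule ≈ 634.3 joule (4 s.f.).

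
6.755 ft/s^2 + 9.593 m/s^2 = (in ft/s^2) 38.23. Check: 1 ft/s^2 = 0.3048 m/s^2, so 6.755 ft/s^2 = 6.755 * 0.3048 = 2.058924 m/s^2. 9.593 m/s^2 is already in m/s^2. Sum: 2.058924 + 9.593 = 11.651924 m/s^2. 1 ft/s^2 = 0.3048 m/s^2, so 11.651924 m/s^2 = 11.651924 / 0.3048 = 38.228097 ft/s^2 ≈ 38.23 ft/s^2 (4 s.f.).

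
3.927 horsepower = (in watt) 1 horsepower = 745.69987 W, so 3.927 horsepower = 3.927 * 745.69987 = 2928.3634 W. 2928.3634 W = 2928.3634 watt ≈ 2928 watt (4 s.f.). Final answer: 2928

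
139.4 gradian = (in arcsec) 4.517e+05. Check: 1 gradian = 0.015707963 rad, so 139.4 gradian = 139.4 * 0.015707963 = 2.1896901 rad. 1 arcsec = 4.8481368e-06 rad, so 2.1896901 rad = 2.1896901 / 4.8481368e-06 = 451656 arcsec ≈ 4.517e+05 arcsec (4 s.f.).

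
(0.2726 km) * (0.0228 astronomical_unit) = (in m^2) 1 km = 1000 m, so 0.2726 km = 0.2726 * 1000 = 272.6 m. 1 astronomical_unit = 1.4959787e+11 m, so 0.0228 astronomical_unit = 0.0228 * 1.4959787e+11 = 3.4108315e+09 m. Combine: 272.6 m * 3.4108315e+09 m = 9.2979265e+11 m^2. Result: 9.2979265e+11 m^2 ≈ 9.298e+11 m^2 (4 s.f.). Final answer: 9.298e+11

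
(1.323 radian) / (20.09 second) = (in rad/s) 1.323 radian = 1.323 rad. 20.09 second = 20.09 s. Combine: 1.323 rad / 20.09 s = 0.065853659 rad/s. Result: 0.065853659 rad/s ≈ 0.06585 rad/s (4 s.f.). Final answer: 0.06585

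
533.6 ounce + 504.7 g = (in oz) 1 ounce = 0.028349523 kg, so 533.6 ounce = 533.6 * 0.028349523 = 15.127306 kg. 1 g = 0.001 kg, so 504.7 g = 504.7 * 0.001 = 0.5047 kg. Sum: 15.127306 + 0.5047 = 15.632006 kg. 1 oz = 0.028349523 kg, so 15.632006 kg = 15.632006 / 0.028349523 = 551.40277 oz ≈ 551.4 oz (4 s.f.). Final answer: 551.4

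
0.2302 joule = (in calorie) 0.2302 joule = 0.2302 J. 1 calorie = 4.184 J, so 0.2302 J = 0.2302 / 4.184 = 0.05501912 calorie ≈ 0.05502 calorie (4 s.f.). Final answer: 0.05502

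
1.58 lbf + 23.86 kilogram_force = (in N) 1 lbf = 4.4482216 N, so 1.58 lbf = 1.58 * 4.4482216 = 7.0281902 N. 1 kilogram_force = 9.80665 N, so 23.86 kilogram_force = 23.86 * 9.80665 = 233.98667 N. Sum: 7.0281902 + 233.98667 = 241.01486 N. Result: 241.01486 N ≈ 241 N (4 s.f.). Final answer: 241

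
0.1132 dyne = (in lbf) 1 dyne = 1e-05 N, so 0.1132 dyne = 0.1132 * 1e-05 = 1.132e-06 N. 1 lbf = 4.4482216 N, so 1.132e-06 N = 1.132e-06 / 4.4482216 = 2.5448372e-07 lbf ≈ 2.545e-07 lbf (4 s.f.). Final answer: 2.545e-07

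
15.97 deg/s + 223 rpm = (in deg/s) 1 deg/s = 0.017453293 rad/s, so 15.97 deg/s = 15.97 * 0.017453293 = 0.27872908 rad/s. 1 rpm = 0.10471976 rad/s, so 223 rpm = 223 * 0.10471976 = 23.352505 rad/s. Sum: 0.27872908 + 23.352505 = 23.631234 rad/s. 1 deg/s = 0.017453293 rad/s, so 23.631234 rad/s = 23.631234 / 0.017453293 = 1353.97 deg/s ≈ 1354 deg/s (4 s.f.). Final answer: 1354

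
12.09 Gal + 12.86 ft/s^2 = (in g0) 0.412. Check: 1 Gal = 0.01 m/s^2, so 12.09 Gal = 12.09 * 0.01 = 0.1209 m/s^2. 1 ft/s^2 = 0.3048 m/s^2, so 12.86 ft/s^2 = 12.86 * 0.3048 = 3.919728 m/s^2. Sum: 0.1209 + 3.919728 = 4.040628 m/s^2. 1 g0 = 9.80665 m/s^2, so 4.040628 m/s^2 = 4.040628 / 9.80665 = 0.41202939 g0 ≈ 0.412 g0 (4 s.f.).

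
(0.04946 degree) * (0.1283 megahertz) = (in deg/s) 1 degree = 0.017453293 rad, so 0.04946 degree = 0.04946 * 0.017453293 = 0.00086323985 rad. 1 megahertz = 1000000 Hz, so 0.1283 megahertz = 0.1283 * 1000000 = 128300 Hz. Combine: 0.00086323985 rad * 128300 Hz = 110.75367 rad/s. 1 deg/s = 0.017453293 rad/s, so 110.75367 rad/s = 110.75367 / 0.017453293 = 6345.718 deg/s ≈ 6346 deg/s (4 s.f.). Final answer: 6346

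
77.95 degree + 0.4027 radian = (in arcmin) 1 degree = 0.017453293 rad, so 77.95 degree = 77.95 * 0.017453293 = 1.3604842 rad. 0.4027 radian = 0.4027 rad. Sum: 1.3604842 + 0.4027 = 1.7631842 rad. 1 arcmin = 0.00029088821 rad, so 1.7631842 rad = 1.7631842 / 0.00029088821 = 6061.3806 arcmin ≈ 6061 arcmin (4 s.f.). Final answer: 6061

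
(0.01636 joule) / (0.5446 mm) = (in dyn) 3.004e+06. Check: 0.01636 joule = 0.01636 J. 1 mm = 0.001 m, so 0.5446 mm = 0.5446 * 0.001 = 0.0005446 m. Combine: 0.01636 J / 0.0005446 m = 30.040397 N. 1 dyn = 1e-05 N, so 30.040397 N = 30.040397 / 1e-05 = 3004039.7 dyn ≈ 3.004e+06 dyn (4 s.f.).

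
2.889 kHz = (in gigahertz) 1 kHz = 1000 Hz, so 2.889 kHz = 2.889 * 1000 = 2889 Hz. 1 gigahertz = 1e+09 Hz, so 2889 Hz = 2889 / 1e+09 = 2.889e-06 gigahertz. Final answer: 2.889e-06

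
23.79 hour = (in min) 1 hour = 3600 s, so 23.79 hour = 23.79 * 3600 = 85644 s. 1 min = 60 s, so 85644 s = 85644 / 60 = 1427.4 min ≈ 1427 min (4 s.f.). Final answer: 1427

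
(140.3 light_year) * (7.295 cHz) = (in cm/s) 1 light_year = 9.4607305e+15 m, so 140.3 light_year = 140.3 * 9.4607305e+15 = 1.3273405e+18 m. 1 cHz = 0.01 Hz, so 7.295 cHz = 7.295 * 0.01 = 0.07295 Hz. Combine: 1.3273405e+18 m * 0.07295 Hz = 9.6829488e+16 m/s. 1 cm/s = 0.01 m/s, so 9.6829488e+16 m/s = 9.6829488e+16 / 0.01 = 9.6829488e+18 cm/s ≈ 9.683e+18 cm/s (4 s.f.). Final answer: 9.683e+18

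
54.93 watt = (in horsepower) 0.07366. Check: 54.93 watt = 54.93 W. 1 horsepower = 745.69987 W, so 54.93 W = 54.93 / 745.69987 = 0.073662343 horsepower ≈ 0.07366 horsepower (4 s.f.).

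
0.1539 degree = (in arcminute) 9.234. Check: 1 degree = 0.017453293 rad, so 0.1539 degree = 0.1539 * 0.017453293 = 0.0026860617 rad. 1 arcminute = 0.00029088821 rad, so 0.0026860617 rad = 0.0026860617 / 0.00029088821 = 9.234 arcminute.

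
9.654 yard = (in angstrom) 1 yard = 0.9144 m, so 9.654 yard = 9.654 * 0.9144 = 8.8276176 m. 1 angstrom = 1e-10 m, so 8.8276176 m = 8.8276176 / 1e-10 = 8.8276176e+10 angstrom ≈ 8.828e+10 angstrom (4 s.f.). Final answer: 8.828e+10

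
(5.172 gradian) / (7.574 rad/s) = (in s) 0.01073. Check: 1 gradian = 0.015707963 rad, so 5.172 gradian = 5.172 * 0.015707963 = 0.081241586 rad. 7.574 rad/s is already in rad/s. Combine: 0.081241586 rad / 7.574 rad/s = 0.010726378 s. Result: 0.010726378 s ≈ 0.01073 s (4 s.f.).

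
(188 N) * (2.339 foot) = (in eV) 188 N is already in N. 1 foot = 0.3048 m, so 2.339 foot = 2.339 * 0.3048 = 0.7129272 m. Combine: 188 N * 0.7129272 m = 134.03031 J. 1 eV = 1.6021766e-19 J, so 134.03031 J = 134.03031 / 1.6021766e-19 = 8.3655142e+20 eV ≈ 8.366e+20 eV (4 s.f.). Final answer: 8.366e+20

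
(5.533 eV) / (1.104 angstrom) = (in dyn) 1 eV = 1.6021766e-19 J, so 5.533 eV = 5.533 * 1.6021766e-19 = 8.8648433e-19 J. 1 angstrom = 1e-10 m, so 1.104 angstrom = 1.104 * 1e-10 = 1.104e-10 m. Combine: 8.8648433e-19 J / 1.104e-10 m = 8.0297494e-09 N. 1 dyn = 1e-05 N, so 8.0297494e-09 N = 8.0297494e-09 / 1e-05 = 0.00080297494 dyn ≈ 0.000803 dyn (4 s.f.). Final answer: 0.000803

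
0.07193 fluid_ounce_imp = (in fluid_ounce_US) 0.06911. Check: 1 fluid_ounce_imp = 2.8413063e-05 m^3, so 0.07193 fluid_ounce_imp = 0.07193 * 2.8413063e-05 = 2.0437516e-06 m^3. 1 fluid_ounce_US = 2.957353e-05 m^3, so 2.0437516e-06 m^3 = 2.0437516e-06 / 2.957353e-05 = 0.069107463 fluid_ounce_US ≈ 0.06911 fluid_ounce_US (4 s.f.).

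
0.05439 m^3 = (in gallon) 1 gallon = 0.0037854118 m^3, so 0.05439 m^3 = 0.05439 / 0.0037854118 = 14.368318 gallon ≈ 14.37 gallon (4 s.f.). Final answer: 14.37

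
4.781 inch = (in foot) 1 inch = 0.0254 m, so 4.781 inch = 4.781 * 0.0254 = 0.1214374 m. 1 foot = 0.3048 m, so 0.1214374 m = 0.1214374 / 0.3048 = 0.39841667 foot ≈ 0.3984 foot (4 s.f.). Final answer: 0.3984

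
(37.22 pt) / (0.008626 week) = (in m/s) 1 pt = 0.00035277778 m, so 37.22 pt = 37.22 * 0.00035277778 = 0.013130389 m. 1 week = 604800 s, so 0.008626 week = 0.008626 * 604800 = 5217.0048 s. Combine: 0.013130389 m / 5217.0048 s = 2.5168443e-06 m/s. Result: 2.5168443e-06 m/s ≈ 2.517e-06 m/s (4 s.f.). Final answer: 2.517e-06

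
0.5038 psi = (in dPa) 1 psi = 6894.7573 Pa, so 0.5038 psi = 0.5038 * 6894.7573 = 3473.5787 Pa. 1 dPa = 0.1 Pa, so 3473.5787 Pa = 3473.5787 / 0.1 = 34735.787 dPa ≈ 3.474e+04 dPa (4 s.f.). Final answer: 3.474e+04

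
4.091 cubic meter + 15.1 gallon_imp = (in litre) 4160. Check: 4.091 cubic meter = 4.091 m^3. 1 gallon_imp = 0.00454609 m^3, so 15.1 gallon_imp = 15.1 * 0.00454609 = 0.068645959 m^3. Sum: 4.091 + 0.068645959 = 4.159646 m^3. 1 litre = 0.001 m^3, so 4.159646 m^3 = 4.159646 / 0.001 = 4159.646 litre ≈ 4160 litre (4 s.f.).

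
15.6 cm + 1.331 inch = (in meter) 0.1898. Check: 1 cm = 0.01 m, so 15.6 cm = 15.6 * 0.01 = 0.156 m. 1 inch = 0.0254 m, so 1.331 inch = 1.331 * 0.0254 = 0.0338074 m. Sum: 0.156 + 0.0338074 = 0.1898074 m. 0.1898074 m = 0.1898074 meter ≈ 0.1898 meter (4 s.f.).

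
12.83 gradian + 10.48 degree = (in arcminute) 1 gradian = 0.015707963 rad, so 12.83 gradian = 12.83 * 0.015707963 = 0.20153317 rad. 1 degree = 0.017453293 rad, so 10.48 degree = 10.48 * 0.017453293 = 0.18291051 rad. Sum: 0.20153317 + 0.18291051 = 0.38444367 rad. 1 arcminute = 0.00029088821 rad, so 0.38444367 rad = 0.38444367 / 0.00029088821 = 1321.62 arcminute ≈ 1322 arcminute (4 s.f.). Final answer: 1322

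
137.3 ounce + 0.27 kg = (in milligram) 4.162e+06. Check: 1 ounce = 0.028349523 kg, so 137.3 ounce = 137.3 * 0.028349523 = 3.8923895 kg. 0.27 kg is already in kg. Sum: 3.8923895 + 0.27 = 4.1623895 kg. 1 milligram = 1e-06 kg, so 4.1623895 kg = 4.1623895 / 1e-06 = 4162389.5 milligram ≈ 4.162e+06 milligram (4 s.f.).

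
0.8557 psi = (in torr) 44.25. Check: 1 psi = 6894.7573 Pa, so 0.8557 psi = 0.8557 * 6894.7573 = 5899.8438 Pa. 1 torr = 133.32237 Pa, so 5899.8438 Pa = 5899.8438 / 133.32237 = 44.252468 torr ≈ 44.25 torr (4 s.f.).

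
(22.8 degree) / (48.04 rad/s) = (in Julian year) 1 degree = 0.017453293 rad, so 22.8 degree = 22.8 * 0.017453293 = 0.39793507 rad. 48.04 rad/s is already in rad/s. Combine: 0.39793507 rad / 48.04 rad/s = 0.0082834111 s. 1 Julian year = 31557600 s, so 0.0082834111 s = 0.0082834111 / 31557600 = 2.6248546e-10 Julian year ≈ 2.625e-10 Julian year (4 s.f.). Final answer: 2.625e-10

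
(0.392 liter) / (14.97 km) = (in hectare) 2.619e-12. Check: 1 liter = 0.001 m^3, so 0.392 liter = 0.392 * 0.001 = 0.000392 m^3. 1 km = 1000 m, so 14.97 km = 14.97 * 1000 = 14970 m. Combine: 0.000392 m^3 / 14970 m = 2.6185705e-08 m^2. 1 hectare = 10000 m^2, so 2.6185705e-08 m^2 = 2.6185705e-08 / 10000 = 2.6185705e-12 hectare ≈ 2.619e-12 hectare (4 s.f.).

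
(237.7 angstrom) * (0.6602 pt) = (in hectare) 5.536e-16. Check: 1 angstrom = 1e-10 m, so 237.7 angstrom = 237.7 * 1e-10 = 2.377e-08 m. 1 pt = 0.00035277778 m, so 0.6602 pt = 0.6602 * 0.00035277778 = 0.00023290389 m. Combine: 2.377e-08 m * 0.00023290389 m = 5.5361254e-12 m^2. 1 hectare = 10000 m^2, so 5.5361254e-12 m^2 = 5.5361254e-12 / 10000 = 5.5361254e-16 hectare ≈ 5.536e-16 hectare (4 s.f.).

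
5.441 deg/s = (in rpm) 0.9068. Check: 1 deg/s = 0.017453293 rad/s, so 5.441 deg/s = 5.441 * 0.017453293 = 0.094963365 rad/s. 1 rpm = 0.10471976 rad/s, so 0.094963365 rad/s = 0.094963365 / 0.10471976 = 0.90683333 rpm ≈ 0.9068 rpm (4 s.f.).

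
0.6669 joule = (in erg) 6.669e+06. Check: 0.6669 joule = 0.6669 J. 1 erg = 1e-07 J, so 0.6669 J = 0.6669 / 1e-07 = 6669000 erg ≈ 6.669e+06 erg (4 s.f.).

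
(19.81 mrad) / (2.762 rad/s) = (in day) 8.301e-08. Check: 1 mrad = 0.001 rad, so 19.81 mrad = 19.81 * 0.001 = 0.01981 rad. 2.762 rad/s is already in rad/s. Combine: 0.01981 rad / 2.762 rad/s = 0.0071723389 s. 1 day = 86400 s, so 0.0071723389 s = 0.0071723389 / 86400 = 8.3013182e-08 day ≈ 8.301e-08 day (4 s.f.).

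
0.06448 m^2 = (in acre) 1 acre = 4046.8564 m^2, so 0.06448 m^2 = 0.06448 / 4046.8564 = 1.5933355e-05 acre ≈ 1.593e-05 acre (4 s.f.). Final answer: 1.593e-05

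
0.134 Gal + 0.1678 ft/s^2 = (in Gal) 1 Gal = 0.01 m/s^2, so 0.134 Gal = 0.134 * 0.01 = 0.00134 m/s^2. 1 ft/s^2 = 0.3048 m/s^2, so 0.1678 ft/s^2 = 0.1678 * 0.3048 = 0.05114544 m/s^2. Sum: 0.00134 + 0.05114544 = 0.05248544 m/s^2. 1 Gal = 0.01 m/s^2, so 0.05248544 m/s^2 = 0.05248544 / 0.01 = 5.248544 Gal ≈ 5.249 Gal (4 s.f.). Final answer: 5.249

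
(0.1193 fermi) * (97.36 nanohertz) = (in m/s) 1 fermi = 1e-15 m, so 0.1193 fermi = 0.1193 * 1e-15 = 1.193e-16 m. 1 nanohertz = 1e-09 Hz, so 97.36 nanohertz = 97.36 * 1e-09 = 9.736e-08 Hz. Combine: 1.193e-16 m * 9.736e-08 Hz = 1.1615048e-23 m/s. Result: 1.1615048e-23 m/s ≈ 1.162e-23 m/s (4 s.f.). Final answer: 1.162e-23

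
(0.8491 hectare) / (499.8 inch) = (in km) 0.6689. Check: 1 hectare = 10000 m^2, so 0.8491 hectare = 0.8491 * 10000 = 8491 m^2. 1 inch = 0.0254 m, so 499.8 inch = 499.8 * 0.0254 = 12.69492 m. Combine: 8491 m^2 / 12.69492 m = 668.85022 m. 1 km = 1000 m, so 668.85022 m = 668.85022 / 1000 = 0.66885022 km ≈ 0.6689 km (4 s.f.).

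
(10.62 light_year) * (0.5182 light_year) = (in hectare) 4.926e+28. Check: 1 light_year = 9.4607305e+15 m, so 10.62 light_year = 10.62 * 9.4607305e+15 = 1.0047296e+17 m. 1 light_year = 9.4607305e+15 m, so 0.5182 light_year = 0.5182 * 9.4607305e+15 = 4.9025505e+15 m. Combine: 1.0047296e+17 m * 4.9025505e+15 m = 4.9257375e+32 m^2. 1 hectare = 10000 m^2, so 4.9257375e+32 m^2 = 4.9257375e+32 / 10000 = 4.9257375e+28 hectare ≈ 4.926e+28 hectare (4 s.f.).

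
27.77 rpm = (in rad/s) 2.908. Check: 1 rpm = 0.10471976 rad/s, so 27.77 rpm = 27.77 * 0.10471976 = 2.9080676 rad/s. Result: 2.9080676 rad/s ≈ 2.908 rad/s (4 s.f.).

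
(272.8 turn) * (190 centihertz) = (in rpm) 3.11e+04. Check: 1 turn = 6.2831853 rad, so 272.8 turn = 272.8 * 6.2831853 = 1714.053 rad. 1 centihertz = 0.01 Hz, so 190 centihertz = 190 * 0.01 = 1.9 Hz. Combine: 1714.053 rad * 1.9 Hz = 3256.7006 rad/s. 1 rpm = 0.10471976 rad/s, so 3256.7006 rad/s = 3256.7006 / 0.10471976 = 31099.2 rpm ≈ 3.11e+04 rpm (4 s.f.).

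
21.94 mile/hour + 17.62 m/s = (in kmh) 98.74. Check: 1 mile/hour = 0.44704 m/s, so 21.94 mile/hour = 21.94 * 0.44704 = 9.8080576 m/s. 17.62 m/s is already in m/s. Sum: 9.8080576 + 17.62 = 27.428058 m/s. 1 kmh = 0.27777778 m/s, so 27.428058 m/s = 27.428058 / 0.27777778 = 98.741007 kmh ≈ 98.74 kmh (4 s.f.).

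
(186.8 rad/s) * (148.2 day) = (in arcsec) 186.8 rad/s is already in rad/s. 1 day = 86400 s, so 148.2 day = 148.2 * 86400 = 12804480 s. Combine: 186.8 rad/s * 12804480 s = 2.3918769e+09 rad. 1 arcsec = 4.8481368e-06 rad, so 2.3918769e+09 rad = 2.3918769e+09 / 4.8481368e-06 = 4.9336002e+14 arcsec ≈ 4.934e+14 arcsec (4 s.f.). Final answer: 4.934e+14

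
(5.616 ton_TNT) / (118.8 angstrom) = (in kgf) 2.017e+17. Check: 1 ton_TNT = 4.184e+09 J, so 5.616 ton_TNT = 5.616 * 4.184e+09 = 2.3497344e+10 J. 1 angstrom = 1e-10 m, so 118.8 angstrom = 118.8 * 1e-10 = 1.188e-08 m. Combine: 2.3497344e+10 J / 1.188e-08 m = 1.9778909e+18 N. 1 kgf = 9.80665 N, so 1.9778909e+18 N = 1.9778909e+18 / 9.80665 = 2.0168874e+17 kgf ≈ 2.017e+17 kgf (4 s.f.).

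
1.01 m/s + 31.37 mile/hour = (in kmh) 54.12. Check: 1.01 m/s is already in m/s. 1 mile/hour = 0.44704 m/s, so 31.37 mile/hour = 31.37 * 0.44704 = 14.023645 m/s. Sum: 1.01 + 14.023645 = 15.033645 m/s. 1 kmh = 0.27777778 m/s, so 15.033645 m/s = 15.033645 / 0.27777778 = 54.121121 kmh ≈ 54.12 kmh (4 s.f.).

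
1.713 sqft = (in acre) 3.933e-05. Check: 1 sqft = 0.09290304 m^2, so 1.713 sqft = 1.713 * 0.09290304 = 0.15914291 m^2. 1 acre = 4046.8564 m^2, so 0.15914291 m^2 = 0.15914291 / 4046.8564 = 3.9325069e-05 acre ≈ 3.933e-05 acre (4 s.f.).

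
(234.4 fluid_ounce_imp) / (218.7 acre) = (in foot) 1 fluid_ounce_imp = 2.8413063e-05 m^3, so 234.4 fluid_ounce_imp = 234.4 * 2.8413063e-05 = 0.0066600219 m^3. 1 acre = 4046.8564 m^2, so 218.7 acre = 218.7 * 4046.8564 = 885047.5 m^2. Combine: 0.0066600219 m^3 / 885047.5 m^2 = 7.5250445e-09 m. 1 foot = 0.3048 m, so 7.5250445e-09 m = 7.5250445e-09 / 0.3048 = 2.4688466e-08 foot ≈ 2.469e-08 foot (4 s.f.). Final answer: 2.469e-08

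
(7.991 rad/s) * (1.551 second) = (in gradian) 7.991 rad/s is already in rad/s. 1.551 second = 1.551 s. Combine: 7.991 rad/s * 1.551 s = 12.394041 rad. 1 gradian = 0.015707963 rad, so 12.394041 rad = 12.394041 / 0.015707963 = 789.02916 gradian ≈ 789 gradian (4 s.f.). Final answer: 789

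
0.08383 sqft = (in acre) 1.924e-06. Check: 1 sqft = 0.09290304 m^2, so 0.08383 sqft = 0.08383 * 0.09290304 = 0.0077880618 m^2. 1 acre = 4046.8564 m^2, so 0.0077880618 m^2 = 0.0077880618 / 4046.8564 = 1.924472e-06 acre ≈ 1.924e-06 acre (4 s.f.).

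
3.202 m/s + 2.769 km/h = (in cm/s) 3.202 m/s is already in m/s. 1 km/h = 0.27777778 m/s, so 2.769 km/h = 2.769 * 0.27777778 = 0.76916667 m/s. Sum: 3.202 + 0.76916667 = 3.9711667 m/s. 1 cm/s = 0.01 m/s, so 3.9711667 m/s = 3.9711667 / 0.01 = 397.11667 cm/s ≈ 397.1 cm/s (4 s.f.). Final answer: 397.1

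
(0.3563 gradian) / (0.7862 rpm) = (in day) 7.868e-07. Check: 1 gradian = 0.015707963 rad, so 0.3563 gradian = 0.3563 * 0.015707963 = 0.0055967473 rad. 1 rpm = 0.10471976 rad/s, so 0.7862 rpm = 0.7862 * 0.10471976 = 0.082330671 rad/s. Combine: 0.0055967473 rad / 0.082330671 rad/s = 0.067978886 s. 1 day = 86400 s, so 0.067978886 s = 0.067978886 / 86400 = 7.8679266e-07 day ≈ 7.868e-07 day (4 s.f.).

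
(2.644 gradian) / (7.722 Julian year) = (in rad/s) 1 gradian = 0.015707963 rad, so 2.644 gradian = 2.644 * 0.015707963 = 0.041531855 rad. 1 Julian year = 31557600 s, so 7.722 Julian year = 7.722 * 31557600 = 2.4368779e+08 s. Combine: 0.041531855 rad / 2.4368779e+08 s = 1.704306e-10 rad/s. Result: 1.704306e-10 rad/s ≈ 1.704e-10 rad/s (4 s.f.). Final answer: 1.704e-10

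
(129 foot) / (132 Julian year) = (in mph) 1 foot = 0.3048 m, so 129 foot = 129 * 0.3048 = 39.3192 m. 1 Julian year = 31557600 s, so 132 Julian year = 132 * 31557600 = 4.1656032e+09 s. Combine: 39.3192 m / 4.1656032e+09 s = 9.4390171e-09 m/s. 1 mph = 0.44704 m/s, so 9.4390171e-09 m/s = 9.4390171e-09 / 0.44704 = 2.111448e-08 mph ≈ 2.111e-08 mph (4 s.f.). Final answer: 2.111e-08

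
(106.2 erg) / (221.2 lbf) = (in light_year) 1.141e-24. Check: 1 erg = 1e-07 J, so 106.2 erg = 106.2 * 1e-07 = 1.062e-05 J. 1 lbf = 4.4482216 N, so 221.2 lbf = 221.2 * 4.4482216 = 983.94662 N. Combine: 1.062e-05 J / 983.94662 N = 1.0793268e-08 m. 1 light_year = 9.4607305e+15 m, so 1.0793268e-08 m = 1.0793268e-08 / 9.4607305e+15 = 1.1408494e-24 light_year ≈ 1.141e-24 light_year (4 s.f.).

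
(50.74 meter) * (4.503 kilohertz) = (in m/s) 2.285e+05. Check: 50.74 meter = 50.74 m. 1 kilohertz = 1000 Hz, so 4.503 kilohertz = 4.503 * 1000 = 4503 Hz. Combine: 50.74 m * 4503 Hz = 228482.22 m/s. Result: 228482.22 m/s ≈ 2.285e+05 m/s (4 s.f.).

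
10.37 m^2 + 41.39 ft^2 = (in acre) 10.37 m^2 is already in m^2. 1 ft^2 = 0.09290304 m^2, so 41.39 ft^2 = 41.39 * 0.09290304 = 3.8452568 m^2. Sum: 10.37 + 3.8452568 = 14.215257 m^2. 1 acre = 4046.8564 m^2, so 14.215257 m^2 = 14.215257 / 4046.8564 = 0.0035126665 acre ≈ 0.003513 acre (4 s.f.). Final answer: 0.003513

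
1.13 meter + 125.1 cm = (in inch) 93.74. Check: 1.13 meter = 1.13 m. 1 cm = 0.01 m, so 125.1 cm = 125.1 * 0.01 = 1.251 m. Sum: 1.13 + 1.251 = 2.381 m. 1 inch = 0.0254 m, so 2.381 m = 2.381 / 0.0254 = 93.740157 inch ≈ 93.74 inch (4 s.f.).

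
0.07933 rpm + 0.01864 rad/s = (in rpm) 0.2573. Check: 1 rpm = 0.10471976 rad/s, so 0.07933 rpm = 0.07933 * 0.10471976 = 0.0083074182 rad/s. 0.01864 rad/s is already in rad/s. Sum: 0.0083074182 + 0.01864 = 0.026947418 rad/s. 1 rpm = 0.10471976 rad/s, so 0.026947418 rad/s = 0.026947418 / 0.10471976 = 0.25732889 rpm ≈ 0.2573 rpm (4 s.f.).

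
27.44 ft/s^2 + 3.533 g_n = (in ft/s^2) 1 ft/s^2 = 0.3048 m/s^2, so 27.44 ft/s^2 = 27.44 * 0.3048 = 8.363712 m/s^2. 1 g_n = 9.80665 m/s^2, so 3.533 g_n = 3.533 * 9.80665 = 34.646894 m/s^2. Sum: 8.363712 + 34.646894 = 43.010606 m/s^2. 1 ft/s^2 = 0.3048 m/s^2, so 43.010606 m/s^2 = 43.010606 / 0.3048 = 141.11091 ft/s^2 ≈ 141.1 ft/s^2 (4 s.f.). Final answer: 141.1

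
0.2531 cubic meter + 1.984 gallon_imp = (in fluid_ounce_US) 0.2531 cubic meter = 0.2531 m^3. 1 gallon_imp = 0.00454609 m^3, so 1.984 gallon_imp = 1.984 * 0.00454609 = 0.0090194426 m^3. Sum: 0.2531 + 0.0090194426 = 0.26211944 m^3. 1 fluid_ounce_US = 2.957353e-05 m^3, so 0.26211944 m^3 = 0.26211944 / 2.957353e-05 = 8863.3128 fluid_ounce_US ≈ 8863 fluid_ounce_US (4 s.f.). Final answer: 8863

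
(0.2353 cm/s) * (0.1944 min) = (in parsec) 1 cm/s = 0.01 m/s, so 0.2353 cm/s = 0.2353 * 0.01 = 0.002353 m/s. 1 min = 60 s, so 0.1944 min = 0.1944 * 60 = 11.664 s. Combine: 0.002353 m/s * 11.664 s = 0.027445392 m. 1 parsec = 3.0856776e+16 m, so 0.027445392 m = 0.027445392 / 3.0856776e+16 = 8.8944458e-19 parsec ≈ 8.894e-19 parsec (4 s.f.). Final answer: 8.894e-19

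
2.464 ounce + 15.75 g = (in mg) 8.56e+04. Check: 1 ounce = 0.028349523 kg, so 2.464 ounce = 2.464 * 0.028349523 = 0.069853225 kg. 1 g = 0.001 kg, so 15.75 g = 15.75 * 0.001 = 0.01575 kg. Sum: 0.069853225 + 0.01575 = 0.085603225 kg. 1 mg = 1e-06 kg, so 0.085603225 kg = 0.085603225 / 1e-06 = 85603.225 mg ≈ 8.56e+04 mg (4 s.f.).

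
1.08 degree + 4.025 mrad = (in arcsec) 4718. Check: 1 degree = 0.017453293 rad, so 1.08 degree = 1.08 * 0.017453293 = 0.018849556 rad. 1 mrad = 0.001 rad, so 4.025 mrad = 4.025 * 0.001 = 0.004025 rad. Sum: 0.018849556 + 0.004025 = 0.022874556 rad. 1 arcsec = 4.8481368e-06 rad, so 0.022874556 rad = 0.022874556 / 4.8481368e-06 = 4718.2158 arcsec ≈ 4718 arcsec (4 s.f.).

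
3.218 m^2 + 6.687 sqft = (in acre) 0.0009487. Check: 3.218 m^2 is already in m^2. 1 sqft = 0.09290304 m^2, so 6.687 sqft = 6.687 * 0.09290304 = 0.62124263 m^2. Sum: 3.218 + 0.62124263 = 3.8392426 m^2. 1 acre = 4046.8564 m^2, so 3.8392426 m^2 = 3.8392426 / 4046.8564 = 0.00094869751 acre ≈ 0.0009487 acre (4 s.f.).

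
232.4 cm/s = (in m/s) 2.324. Check: 1 cm/s = 0.01 m/s, so 232.4 cm/s = 232.4 * 0.01 = 2.324 m/s. Result: 2.324 m/s.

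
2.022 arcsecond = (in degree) 1 arcsecond = 4.8481368e-06 rad, so 2.022 arcsecond = 2.022 * 4.8481368e-06 = 9.8029326e-06 rad. 1 degree = 0.017453293 rad, so 9.8029326e-06 rad = 9.8029326e-06 / 0.017453293 = 0.00056166667 degree ≈ 0.0005617 degree (4 s.f.). Final answer: 0.0005617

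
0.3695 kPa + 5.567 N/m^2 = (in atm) 0.003702. Check: 1 kPa = 1000 Pa, so 0.3695 kPa = 0.3695 * 1000 = 369.5 Pa. 5.567 N/m^2 = 5.567 Pa. Sum: 369.5 + 5.567 = 375.067 Pa. 1 atm = 101325 Pa, so 375.067 Pa = 375.067 / 101325 = 0.0037016235 atm ≈ 0.003702 atm (4 s.f.).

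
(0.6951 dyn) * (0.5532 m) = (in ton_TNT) 1 dyn = 1e-05 N, so 0.6951 dyn = 0.6951 * 1e-05 = 6.951e-06 N. 0.5532 m is already in m. Combine: 6.951e-06 N * 0.5532 m = 3.8452932e-06 J. 1 ton_TNT = 4.184e+09 J, so 3.8452932e-06 J = 3.8452932e-06 / 4.184e+09 = 9.1904713e-16 ton_TNT ≈ 9.19e-16 ton_TNT (4 s.f.). Final answer: 9.19e-16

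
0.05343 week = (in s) 1 week = 604800 s, so 0.05343 week = 0.05343 * 604800 = 32314.464 s. Result: 32314.464 s ≈ 3.231e+04 s (4 s.f.). Final answer: 3.231e+04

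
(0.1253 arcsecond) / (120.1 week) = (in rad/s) 8.363e-15. Check: 1 arcsecond = 4.8481368e-06 rad, so 0.1253 arcsecond = 0.1253 * 4.8481368e-06 = 6.0747154e-07 rad. 1 week = 604800 s, so 120.1 week = 120.1 * 604800 = 72636480 s. Combine: 6.0747154e-07 rad / 72636480 s = 8.3631743e-15 rad/s. Result: 8.3631743e-15 rad/s ≈ 8.363e-15 rad/s (4 s.f.).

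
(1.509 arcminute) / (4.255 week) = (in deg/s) 9.773e-09. Check: 1 arcminute = 0.00029088821 rad, so 1.509 arcminute = 1.509 * 0.00029088821 = 0.00043895031 rad. 1 week = 604800 s, so 4.255 week = 4.255 * 604800 = 2573424 s. Combine: 0.00043895031 rad / 2573424 s = 1.7057053e-10 rad/s. 1 deg/s = 0.017453293 rad/s, so 1.7057053e-10 rad/s = 1.7057053e-10 / 0.017453293 = 9.7729717e-09 deg/s ≈ 9.773e-09 deg/s (4 s.f.).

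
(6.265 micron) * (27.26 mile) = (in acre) 6.792e-05. Check: 1 micron = 1e-06 m, so 6.265 micron = 6.265 * 1e-06 = 6.265e-06 m. 1 mile = 1609.344 m, so 27.26 mile = 27.26 * 1609.344 = 43870.717 m. Combine: 6.265e-06 m * 43870.717 m = 0.27485004 m^2. 1 acre = 4046.8564 m^2, so 0.27485004 m^2 = 0.27485004 / 4046.8564 = 6.7916925e-05 acre ≈ 6.792e-05 acre (4 s.f.).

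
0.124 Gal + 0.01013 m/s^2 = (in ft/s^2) 1 Gal = 0.01 m/s^2, so 0.124 Gal = 0.124 * 0.01 = 0.00124 m/s^2. 0.01013 m/s^2 is already in m/s^2. Sum: 0.00124 + 0.01013 = 0.01137 m/s^2. 1 ft/s^2 = 0.3048 m/s^2, so 0.01137 m/s^2 = 0.01137 / 0.3048 = 0.03730315 ft/s^2 ≈ 0.0373 ft/s^2 (4 s.f.). Final answer: 0.0373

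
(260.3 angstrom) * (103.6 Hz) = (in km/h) 1 angstrom = 1e-10 m, so 260.3 angstrom = 260.3 * 1e-10 = 2.603e-08 m. 103.6 Hz is already in Hz. Combine: 2.603e-08 m * 103.6 Hz = 2.696708e-06 m/s. 1 km/h = 0.27777778 m/s, so 2.696708e-06 m/s = 2.696708e-06 / 0.27777778 = 9.7081488e-06 km/h ≈ 9.708e-06 km/h (4 s.f.). Final answer: 9.708e-06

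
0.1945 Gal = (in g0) 0.0001983. Check: 1 Gal = 0.01 m/s^2, so 0.1945 Gal = 0.1945 * 0.01 = 0.001945 m/s^2. 1 g0 = 9.80665 m/s^2, so 0.001945 m/s^2 = 0.001945 / 9.80665 = 0.0001983348 g0 ≈ 0.0001983 g0 (4 s.f.).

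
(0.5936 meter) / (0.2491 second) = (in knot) 4.632. Check: 0.5936 meter = 0.5936 m. 0.2491 second = 0.2491 s. Combine: 0.5936 m / 0.2491 s = 2.3829787 m/s. 1 knot = 0.51444444 m/s, so 2.3829787 m/s = 2.3829787 / 0.51444444 = 4.6321401 knot ≈ 4.632 knot (4 s.f.).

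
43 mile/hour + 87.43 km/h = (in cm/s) 1 mile/hour = 0.44704 m/s, so 43 mile/hour = 43 * 0.44704 = 19.22272 m/s. 1 km/h = 0.27777778 m/s, so 87.43 km/h = 87.43 * 0.27777778 = 24.286111 m/s. Sum: 19.22272 + 24.286111 = 43.508831 m/s. 1 cm/s = 0.01 m/s, so 43.508831 m/s = 43.508831 / 0.01 = 4350.8831 cm/s ≈ 4351 cm/s (4 s.f.). Final answer: 4351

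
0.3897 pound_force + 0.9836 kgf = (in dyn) 1.138e+06. Check: 1 pound_force = 4.4482216 N, so 0.3897 pound_force = 0.3897 * 4.4482216 = 1.733472 N. 1 kgf = 9.80665 N, so 0.9836 kgf = 0.9836 * 9.80665 = 9.6458209 N. Sum: 1.733472 + 9.6458209 = 11.379293 N. 1 dyn = 1e-05 N, so 11.379293 N = 11.379293 / 1e-05 = 1137929.3 dyn ≈ 1.138e+06 dyn (4 s.f.).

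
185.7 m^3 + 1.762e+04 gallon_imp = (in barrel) 185.7 m^3 is already in m^3. 1 gallon_imp = 0.00454609 m^3, so 1.762e+04 gallon_imp = 1.762e+04 * 0.00454609 = 80.102106 m^3. Sum: 185.7 + 80.102106 = 265.80211 m^3. 1 barrel = 0.15898729 m^3, so 265.80211 m^3 = 265.80211 / 0.15898729 = 1671.8449 barrel ≈ 1672 barrel (4 s.f.). Final answer: 1672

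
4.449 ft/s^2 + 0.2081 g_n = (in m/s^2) 1 ft/s^2 = 0.3048 m/s^2, so 4.449 ft/s^2 = 4.449 * 0.3048 = 1.3560552 m/s^2. 1 g_n = 9.80665 m/s^2, so 0.2081 g_n = 0.2081 * 9.80665 = 2.0407639 m/s^2. Sum: 1.3560552 + 2.0407639 = 3.3968191 m/s^2. Result: 3.3968191 m/s^2 ≈ 3.397 m/s^2 (4 s.f.). Final answer: 3.397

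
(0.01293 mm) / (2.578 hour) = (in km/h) 1 mm = 0.001 m, so 0.01293 mm = 0.01293 * 0.001 = 1.293e-05 m. 1 hour = 3600 s, so 2.578 hour = 2.578 * 3600 = 9280.8 s. Combine: 1.293e-05 m / 9280.8 s = 1.3931989e-09 m/s. 1 km/h = 0.27777778 m/s, so 1.3931989e-09 m/s = 1.3931989e-09 / 0.27777778 = 5.0155159e-09 km/h ≈ 5.016e-09 km/h (4 s.f.). Final answer: 5.016e-09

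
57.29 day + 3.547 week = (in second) 7.095e+06. Check: 1 day = 86400 s, so 57.29 day = 57.29 * 86400 = 4949856 s. 1 week = 604800 s, so 3.547 week = 3.547 * 604800 = 2145225.6 s. Sum: 4949856 + 2145225.6 = 7095081.6 s. 7095081.6 s = 7095081.6 second ≈ 7.095e+06 second (4 s.f.).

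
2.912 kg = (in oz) 1 oz = 0.028349523 kg, so 2.912 kg = 2.912 / 0.028349523 = 102.71778 oz ≈ 102.7 oz (4 s.f.). Final answer: 102.7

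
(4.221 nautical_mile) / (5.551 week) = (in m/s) 1 nautical_mile = 1852 m, so 4.221 nautical_mile = 4.221 * 1852 = 7817.292 m. 1 week = 604800 s, so 5.551 week = 5.551 * 604800 = 3357244.8 s. Combine: 7817.292 m / 3357244.8 s = 0.0023284844 m/s. Result: 0.0023284844 m/s ≈ 0.002328 m/s (4 s.f.). Final answer: 0.002328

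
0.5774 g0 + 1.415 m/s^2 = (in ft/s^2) 1 g0 = 9.80665 m/s^2, so 0.5774 g0 = 0.5774 * 9.80665 = 5.6623597 m/s^2. 1.415 m/s^2 is already in m/s^2. Sum: 5.6623597 + 1.415 = 7.0773597 m/s^2. 1 ft/s^2 = 0.3048 m/s^2, so 7.0773597 m/s^2 = 7.0773597 / 0.3048 = 23.219684 ft/s^2 ≈ 23.22 ft/s^2 (4 s.f.). Final answer: 23.22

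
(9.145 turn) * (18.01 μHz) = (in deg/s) 0.05929. Check: 1 turn = 6.2831853 rad, so 9.145 turn = 9.145 * 6.2831853 = 57.45973 rad. 1 μHz = 1e-06 Hz, so 18.01 μHz = 18.01 * 1e-06 = 1.801e-05 Hz. Combine: 57.45973 rad * 1.801e-05 Hz = 0.0010348497 rad/s. 1 deg/s = 0.017453293 rad/s, so 0.0010348497 rad/s = 0.0010348497 / 0.017453293 = 0.059292522 deg/s ≈ 0.05929 deg/s (4 s.f.).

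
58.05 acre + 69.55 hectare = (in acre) 1 acre = 4046.8564 m^2, so 58.05 acre = 58.05 * 4046.8564 = 234920.02 m^2. 1 hectare = 10000 m^2, so 69.55 hectare = 69.55 * 10000 = 695500 m^2. Sum: 234920.02 + 695500 = 930420.02 m^2. 1 acre = 4046.8564 m^2, so 930420.02 m^2 = 930420.02 / 4046.8564 = 229.91179 acre ≈ 229.9 acre (4 s.f.). Final answer: 229.9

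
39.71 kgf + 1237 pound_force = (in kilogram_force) 600.8. Check: 1 kgf = 9.80665 N, so 39.71 kgf = 39.71 * 9.80665 = 389.42207 N. 1 pound_force = 4.4482216 N, so 1237 pound_force = 1237 * 4.4482216 = 5502.4501 N. Sum: 389.42207 + 5502.4501 = 5891.8722 N. 1 kilogram_force = 9.80665 N, so 5891.8722 N = 5891.8722 / 9.80665 = 600.80376 kilogram_force ≈ 600.8 kilogram_force (4 s.f.).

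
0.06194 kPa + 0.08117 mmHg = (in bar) 1 kPa = 1000 Pa, so 0.06194 kPa = 0.06194 * 1000 = 61.94 Pa. 1 mmHg = 133.32237 Pa, so 0.08117 mmHg = 0.08117 * 133.32237 = 10.821777 Pa. Sum: 61.94 + 10.821777 = 72.761777 Pa. 1 bar = 100000 Pa, so 72.761777 Pa = 72.761777 / 100000 = 0.00072761777 bar ≈ 0.0007276 bar (4 s.f.). Final answer: 0.0007276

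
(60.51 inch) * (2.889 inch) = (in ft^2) 1 inch = 0.0254 m, so 60.51 inch = 60.51 * 0.0254 = 1.536954 m. 1 inch = 0.0254 m, so 2.889 inch = 2.889 * 0.0254 = 0.0733806 m. Combine: 1.536954 m * 0.0733806 m = 0.11278261 m^2. 1 ft^2 = 0.09290304 m^2, so 0.11278261 m^2 = 0.11278261 / 0.09290304 = 1.2139819 ft^2 ≈ 1.214 ft^2 (4 s.f.). Final answer: 1.214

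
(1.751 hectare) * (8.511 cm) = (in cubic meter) 1 hectare = 10000 m^2, so 1.751 hectare = 1.751 * 10000 = 17510 m^2. 1 cm = 0.01 m, so 8.511 cm = 8.511 * 0.01 = 0.08511 m. Combine: 17510 m^2 * 0.08511 m = 1490.2761 m^3. 1490.2761 m^3 = 1490.2761 cubic meter ≈ 1490 cubic meter (4 s.f.). Final answer: 1490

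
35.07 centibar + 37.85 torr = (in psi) 1 centibar = 1000 Pa, so 35.07 centibar = 35.07 * 1000 = 35070 Pa. 1 torr = 133.32237 Pa, so 37.85 torr = 37.85 * 133.32237 = 5046.2516 Pa. Sum: 35070 + 5046.2516 = 40116.252 Pa. 1 psi = 6894.7573 Pa, so 40116.252 Pa = 40116.252 / 6894.7573 = 5.8183704 psi ≈ 5.818 psi (4 s.f.). Final answer: 5.818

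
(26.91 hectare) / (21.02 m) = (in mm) 1 hectare = 10000 m^2, so 26.91 hectare = 26.91 * 10000 = 269100 m^2. 21.02 m is already in m. Combine: 269100 m^2 / 21.02 m = 12802.093 m. 1 mm = 0.001 m, so 12802.093 m = 12802.093 / 0.001 = 12802093 mm ≈ 1.28e+07 mm (4 s.f.). Final answer: 1.28e+07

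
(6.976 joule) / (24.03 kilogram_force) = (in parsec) 9.594e-19. Check: 6.976 joule = 6.976 J. 1 kilogram_force = 9.80665 N, so 24.03 kilogram_force = 24.03 * 9.80665 = 235.6538 N. Combine: 6.976 J / 235.6538 N = 0.029602748 m. 1 parsec = 3.0856776e+16 m, so 0.029602748 m = 0.029602748 / 3.0856776e+16 = 9.5935972e-19 parsec ≈ 9.594e-19 parsec (4 s.f.).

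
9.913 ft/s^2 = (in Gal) 1 ft/s^2 = 0.3048 m/s^2, so 9.913 ft/s^2 = 9.913 * 0.3048 = 3.0214824 m/s^2. 1 Gal = 0.01 m/s^2, so 3.0214824 m/s^2 = 3.0214824 / 0.01 = 302.14824 Gal ≈ 302.1 Gal (4 s.f.). Final answer: 302.1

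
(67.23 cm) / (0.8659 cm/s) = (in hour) 1 cm = 0.01 m, so 67.23 cm = 67.23 * 0.01 = 0.6723 m. 1 cm/s = 0.01 m/s, so 0.8659 cm/s = 0.8659 * 0.01 = 0.008659 m/s. Combine: 0.6723 m / 0.008659 m/s = 77.64176 s. 1 hour = 3600 s, so 77.64176 s = 77.64176 / 3600 = 0.021567156 hour ≈ 0.02157 hour (4 s.f.). Final answer: 0.02157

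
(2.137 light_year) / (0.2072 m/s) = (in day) 1.129e+12. Check: 1 light_year = 9.4607305e+15 m, so 2.137 light_year = 2.137 * 9.4607305e+15 = 2.0217581e+16 m. 0.2072 m/s is already in m/s. Combine: 2.0217581e+16 m / 0.2072 m/s = 9.7575198e+16 s. 1 day = 86400 s, so 9.7575198e+16 s = 9.7575198e+16 / 86400 = 1.1293426e+12 day ≈ 1.129e+12 day (4 s.f.).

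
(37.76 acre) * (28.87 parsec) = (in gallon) 1 acre = 4046.8564 m^2, so 37.76 acre = 37.76 * 4046.8564 = 152809.3 m^2. 1 parsec = 3.0856776e+16 m, so 28.87 parsec = 28.87 * 3.0856776e+16 = 8.9083512e+17 m. Combine: 152809.3 m^2 * 8.9083512e+17 m = 1.3612789e+23 m^3. 1 gallon = 0.0037854118 m^3, so 1.3612789e+23 m^3 = 1.3612789e+23 / 0.0037854118 = 3.5961184e+25 gallon ≈ 3.596e+25 gallon (4 s.f.). Final answer: 3.596e+25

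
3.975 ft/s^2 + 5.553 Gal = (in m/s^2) 1 ft/s^2 = 0.3048 m/s^2, so 3.975 ft/s^2 = 3.975 * 0.3048 = 1.21158 m/s^2. 1 Gal = 0.01 m/s^2, so 5.553 Gal = 5.553 * 0.01 = 0.05553 m/s^2. Sum: 1.21158 + 0.05553 = 1.26711 m/s^2. Result: 1.26711 m/s^2 ≈ 1.267 m/s^2 (4 s.f.). Final answer: 1.267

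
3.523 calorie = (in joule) 1 calorie = 4.184 J, so 3.523 calorie = 3.523 * 4.184 = 14.740232 J. 14.740232 J = 14.740232 joule ≈ 14.74 joule (4 s.f.). Final answer: 14.74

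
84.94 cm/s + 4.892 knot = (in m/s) 3.366. Check: 1 cm/s = 0.01 m/s, so 84.94 cm/s = 84.94 * 0.01 = 0.8494 m/s. 1 knot = 0.51444444 m/s, so 4.892 knot = 4.892 * 0.51444444 = 2.5166622 m/s. Sum: 0.8494 + 2.5166622 = 3.3660622 m/s. Result: 3.3660622 m/s ≈ 3.366 m/s (4 s.f.).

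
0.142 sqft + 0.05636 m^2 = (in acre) 1 sqft = 0.09290304 m^2, so 0.142 sqft = 0.142 * 0.09290304 = 0.013192232 m^2. 0.05636 m^2 is already in m^2. Sum: 0.013192232 + 0.05636 = 0.069552232 m^2. 1 acre = 4046.8564 m^2, so 0.069552232 m^2 = 0.069552232 / 4046.8564 = 1.7186731e-05 acre ≈ 1.719e-05 acre (4 s.f.). Final answer: 1.719e-05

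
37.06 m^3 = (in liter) 1 liter = 0.001 m^3, so 37.06 m^3 = 37.06 / 0.001 = 37060 liter ≈ 3.706e+04 liter (4 s.f.). Final answer: 3.706e+04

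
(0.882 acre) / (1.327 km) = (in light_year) 2.843e-16. Check: 1 acre = 4046.8564 m^2, so 0.882 acre = 0.882 * 4046.8564 = 3569.3274 m^2. 1 km = 1000 m, so 1.327 km = 1.327 * 1000 = 1327 m. Combine: 3569.3274 m^2 / 1327 m = 2.6897719 m. 1 light_year = 9.4607305e+15 m, so 2.6897719 m = 2.6897719 / 9.4607305e+15 = 2.8430912e-16 light_year ≈ 2.843e-16 light_year (4 s.f.).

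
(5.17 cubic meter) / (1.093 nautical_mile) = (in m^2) 5.17 cubic meter = 5.17 m^3. 1 nautical_mile = 1852 m, so 1.093 nautical_mile = 1.093 * 1852 = 2024.236 m. Combine: 5.17 m^3 / 2024.236 m = 0.00255405 m^2. Result: 0.00255405 m^2 ≈ 0.002554 m^2 (4 s.f.). Final answer: 0.002554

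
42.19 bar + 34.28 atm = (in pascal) 1 bar = 100000 Pa, so 42.19 bar = 42.19 * 100000 = 4219000 Pa. 1 atm = 101325 Pa, so 34.28 atm = 34.28 * 101325 = 3473421 Pa. Sum: 4219000 + 3473421 = 7692421 Pa. 7692421 Pa = 7692421 pascal ≈ 7.692e+06 pascal (4 s.f.). Final answer: 7.692e+06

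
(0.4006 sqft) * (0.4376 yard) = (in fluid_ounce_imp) 1 sqft = 0.09290304 m^2, so 0.4006 sqft = 0.4006 * 0.09290304 = 0.037216958 m^2. 1 yard = 0.9144 m, so 0.4376 yard = 0.4376 * 0.9144 = 0.40014144 m. Combine: 0.037216958 m^2 * 0.40014144 m = 0.014892047 m^3. 1 fluid_ounce_imp = 2.8413063e-05 m^3, so 0.014892047 m^3 = 0.014892047 / 2.8413063e-05 = 524.12678 fluid_ounce_imp ≈ 524.1 fluid_ounce_imp (4 s.f.). Final answer: 524.1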